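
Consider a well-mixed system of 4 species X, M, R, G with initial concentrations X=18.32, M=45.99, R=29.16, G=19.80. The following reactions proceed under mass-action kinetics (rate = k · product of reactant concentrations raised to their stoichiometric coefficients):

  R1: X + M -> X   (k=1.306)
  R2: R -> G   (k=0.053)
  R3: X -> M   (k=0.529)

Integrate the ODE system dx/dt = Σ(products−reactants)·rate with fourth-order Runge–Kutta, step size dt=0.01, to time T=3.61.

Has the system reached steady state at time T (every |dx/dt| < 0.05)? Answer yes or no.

Steady state at T: no

RK4 with dt=0.01: 361 steps to T=3.61. Trajectory (selected grid times):
t=0.00: X=18.32 M=45.99 R=29.16 G=19.80
t=0.40: X=14.83 M=0.41 R=28.55 G=20.41
t=0.80: X=12.00 M=0.41 R=27.95 G=21.01
t=1.20: X=9.71 M=0.41 R=27.36 G=21.60
t=1.60: X=7.86 M=0.41 R=26.79 G=22.17
t=2.01: X=6.33 M=0.41 R=26.21 G=22.75
t=2.41: X=5.12 M=0.41 R=25.66 G=23.30
t=2.81: X=4.14 M=0.41 R=25.13 G=23.83
t=3.21: X=3.35 M=0.41 R=24.60 G=24.36
t=3.61: X=2.71 M=0.41 R=24.08 G=24.88
Rates at T: R1=1.4355, R2=1.2764, R3=1.4355
dx/dt at T (Σ net stoichiometry × rate): X=-1.4355, M=-0.0000, R=-1.2764, G=+1.2764
Largest |dx/dt| is |-1.4355| (X) ≥ 0.05 → not steady.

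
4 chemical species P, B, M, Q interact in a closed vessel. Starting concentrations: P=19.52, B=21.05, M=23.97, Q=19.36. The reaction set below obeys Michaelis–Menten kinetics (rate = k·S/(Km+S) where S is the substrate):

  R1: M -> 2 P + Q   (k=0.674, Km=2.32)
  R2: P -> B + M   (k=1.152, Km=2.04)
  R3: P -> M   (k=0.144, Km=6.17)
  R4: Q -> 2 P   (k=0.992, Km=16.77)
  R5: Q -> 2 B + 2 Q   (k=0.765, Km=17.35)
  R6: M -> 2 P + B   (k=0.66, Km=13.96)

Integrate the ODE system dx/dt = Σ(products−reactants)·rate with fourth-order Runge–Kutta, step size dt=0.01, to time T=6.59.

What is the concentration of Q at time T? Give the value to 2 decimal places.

RK4 with dt=0.01: 659 steps to T=6.59. Trajectory (selected grid times):
t=0.00: P=19.52 B=21.05 M=23.97 Q=19.36
t=0.73: P=20.96 B=22.71 M=24.06 Q=19.71
t=1.46: P=22.40 B=24.38 M=24.16 Q=20.07
t=2.20: P=23.87 B=26.08 M=24.26 Q=20.43
t=2.93: P=25.32 B=27.77 M=24.37 Q=20.78
t=3.66: P=26.77 B=29.47 M=24.47 Q=21.13
t=4.39: P=28.22 B=31.18 M=24.59 Q=21.49
t=5.13: P=29.70 B=32.91 M=24.70 Q=21.84
t=5.86: P=31.17 B=34.63 M=24.82 Q=22.19
t=6.59: P=32.63 B=36.36 M=24.94 Q=22.54
Read off Q at T=6.59: 22.54

Q at T = 22.54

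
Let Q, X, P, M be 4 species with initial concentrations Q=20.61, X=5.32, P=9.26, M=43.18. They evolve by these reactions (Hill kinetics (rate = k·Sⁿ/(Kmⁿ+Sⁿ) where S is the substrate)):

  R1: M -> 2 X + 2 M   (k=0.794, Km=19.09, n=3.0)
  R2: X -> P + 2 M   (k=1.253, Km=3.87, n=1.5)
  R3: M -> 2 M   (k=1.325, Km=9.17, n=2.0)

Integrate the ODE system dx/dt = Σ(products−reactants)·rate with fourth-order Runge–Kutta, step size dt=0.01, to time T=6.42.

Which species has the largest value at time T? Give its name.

Dominant species at T: M

RK4 with dt=0.01: 642 steps to T=6.42. Trajectory (selected grid times):
t=0.00: Q=20.61 X=5.32 P=9.26 M=43.18
t=0.71: Q=20.61 X=5.80 P=9.82 M=45.73
t=1.43: Q=20.61 X=6.28 P=10.42 M=48.38
t=2.14: Q=20.61 X=6.73 P=11.03 M=51.04
t=2.85: Q=20.61 X=7.18 P=11.66 M=53.75
t=3.57: Q=20.61 X=7.62 P=12.31 M=56.53
t=4.28: Q=20.61 X=8.05 P=12.97 M=59.32
t=4.99: Q=20.61 X=8.47 P=13.65 M=62.13
t=5.71: Q=20.61 X=8.89 P=14.34 M=65.01
t=6.42: Q=20.61 X=9.30 P=15.04 M=67.88
At T=6.42: Q=20.61 X=9.30 P=15.04 M=67.88; the largest is M.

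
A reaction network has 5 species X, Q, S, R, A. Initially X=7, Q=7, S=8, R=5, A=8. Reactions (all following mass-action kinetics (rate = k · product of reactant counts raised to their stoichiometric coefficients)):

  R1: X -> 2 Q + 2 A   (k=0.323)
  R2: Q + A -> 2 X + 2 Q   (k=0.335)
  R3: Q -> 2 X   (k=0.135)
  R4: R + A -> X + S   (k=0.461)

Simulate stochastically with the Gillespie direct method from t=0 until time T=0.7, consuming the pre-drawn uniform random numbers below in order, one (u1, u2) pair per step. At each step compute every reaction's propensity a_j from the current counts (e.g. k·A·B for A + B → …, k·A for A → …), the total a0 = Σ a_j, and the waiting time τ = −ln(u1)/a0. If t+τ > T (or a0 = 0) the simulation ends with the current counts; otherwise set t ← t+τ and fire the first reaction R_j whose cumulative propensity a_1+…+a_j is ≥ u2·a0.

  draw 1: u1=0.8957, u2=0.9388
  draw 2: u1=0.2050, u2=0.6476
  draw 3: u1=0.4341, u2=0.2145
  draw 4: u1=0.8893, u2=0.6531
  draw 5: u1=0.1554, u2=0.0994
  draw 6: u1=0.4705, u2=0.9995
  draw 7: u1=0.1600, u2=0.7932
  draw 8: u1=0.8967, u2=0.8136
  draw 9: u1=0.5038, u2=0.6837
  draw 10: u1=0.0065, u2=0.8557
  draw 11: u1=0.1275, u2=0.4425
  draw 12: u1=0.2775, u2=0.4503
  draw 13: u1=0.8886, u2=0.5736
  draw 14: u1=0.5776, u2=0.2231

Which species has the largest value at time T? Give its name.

t=0.000: X=7 Q=7 S=8 R=5 A=8
Draw 1: a1=2.261, a2=18.760, a3=0.945, a4=18.440, a0=40.406; τ=−ln(0.8957)/40.406=0.003 → t=0.003; u2·a0=0.9388·40.406=37.933; a1+…+a3=21.966 < 37.933 ≤ a1+…+a4=40.406 → R4 fires; X=8 Q=7 S=9 R=4 A=7
Draw 2: a1=2.584, a2=16.415, a3=0.945, a4=12.908, a0=32.852; τ=−ln(0.2050)/32.852=0.048 → t=0.051; u2·a0=0.6476·32.852=21.275; a1+…+a3=19.944 < 21.275 ≤ a1+…+a4=32.852 → R4 fires; X=9 Q=7 S=10 R=3 A=6
Draw 3: a1=2.907, a2=14.070, a3=0.945, a4=8.298, a0=26.220; τ=−ln(0.4341)/26.220=0.032 → t=0.083; u2·a0=0.2145·26.220=5.624; a1=2.907 < 5.624 ≤ a1+a2=16.977 → R2 fires; X=11 Q=8 S=10 R=3 A=5
Draw 4: a1=3.553, a2=13.400, a3=1.080, a4=6.915, a0=24.948; τ=−ln(0.8893)/24.948=0.005 → t=0.087; u2·a0=0.6531·24.948=16.294; a1=3.553 < 16.294 ≤ a1+a2=16.953 → R2 fires; X=13 Q=9 S=10 R=3 A=4
Draw 5: a1=4.199, a2=12.060, a3=1.215, a4=5.532, a0=23.006; τ=−ln(0.1554)/23.006=0.081 → t=0.168; u2·a0=0.0994·23.006=2.287 ≤ a1=4.199 → R1 fires; X=12 Q=11 S=10 R=3 A=6
Draw 6: a1=3.876, a2=22.110, a3=1.485, a4=8.298, a0=35.769; τ=−ln(0.4705)/35.769=0.021 → t=0.189; u2·a0=0.9995·35.769=35.751; a1+…+a3=27.471 < 35.751 ≤ a1+…+a4=35.769 → R4 fires; X=13 Q=11 S=11 R=2 A=5
Draw 7: a1=4.199, a2=18.425, a3=1.485, a4=4.610, a0=28.719; τ=−ln(0.1600)/28.719=0.064 → t=0.253; u2·a0=0.7932·28.719=22.780; a1+a2=22.624 < 22.780 ≤ a1+…+a3=24.109 → R3 fires; X=15 Q=10 S=11 R=2 A=5
Draw 8: a1=4.845, a2=16.750, a3=1.350, a4=4.610, a0=27.555; τ=−ln(0.8967)/27.555=0.004 → t=0.257; u2·a0=0.8136·27.555=22.419; a1+a2=21.595 < 22.419 ≤ a1+…+a3=22.945 → R3 fires; X=17 Q=9 S=11 R=2 A=5
Draw 9: a1=5.491, a2=15.075, a3=1.215, a4=4.610, a0=26.391; τ=−ln(0.5038)/26.391=0.026 → t=0.283; u2·a0=0.6837·26.391=18.044; a1=5.491 < 18.044 ≤ a1+a2=20.566 → R2 fires; X=19 Q=10 S=11 R=2 A=4
Draw 10: a1=6.137, a2=13.400, a3=1.350, a4=3.688, a0=24.575; τ=−ln(0.0065)/24.575=0.205 → t=0.488; u2·a0=0.8557·24.575=21.029; a1+…+a3=20.887 < 21.029 ≤ a1+…+a4=24.575 → R4 fires; X=20 Q=10 S=12 R=1 A=3
Draw 11: a1=6.460, a2=10.050, a3=1.350, a4=1.383, a0=19.243; τ=−ln(0.1275)/19.243=0.107 → t=0.595; u2·a0=0.4425·19.243=8.515; a1=6.460 < 8.515 ≤ a1+a2=16.510 → R2 fires; X=22 Q=11 S=12 R=1 A=2
Draw 12: a1=7.106, a2=7.370, a3=1.485, a4=0.922, a0=16.883; τ=−ln(0.2775)/16.883=0.076 → t=0.671; u2·a0=0.4503·16.883=7.602; a1=7.106 < 7.602 ≤ a1+a2=14.476 → R2 fires; X=24 Q=12 S=12 R=1 A=1
Draw 13: a1=7.752, a2=4.020, a3=1.620, a4=0.461, a0=13.853; τ=−ln(0.8886)/13.853=0.009 → t=0.680; u2·a0=0.5736·13.853=7.946; a1=7.752 < 7.946 ≤ a1+a2=11.772 → R2 fires; X=26 Q=13 S=12 R=1 A=0
Draw 14: a1=8.398, a2=0.000, a3=1.755, a4=0.000, a0=10.153; τ=−ln(0.5776)/10.153=0.054 → t=0.734 > T=0.7: stop.
At T=0.7: X=26 Q=13 S=12 R=1 A=0; the largest is X.

Dominant species at T: X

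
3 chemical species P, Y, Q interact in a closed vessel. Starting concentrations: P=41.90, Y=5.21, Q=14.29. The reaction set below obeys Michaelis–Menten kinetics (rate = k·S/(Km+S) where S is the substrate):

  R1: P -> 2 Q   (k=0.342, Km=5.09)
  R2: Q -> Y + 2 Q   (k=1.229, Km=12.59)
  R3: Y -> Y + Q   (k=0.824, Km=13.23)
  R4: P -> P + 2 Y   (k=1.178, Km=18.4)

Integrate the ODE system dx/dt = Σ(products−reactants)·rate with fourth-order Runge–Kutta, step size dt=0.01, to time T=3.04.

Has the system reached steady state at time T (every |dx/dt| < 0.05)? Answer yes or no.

RK4 with dt=0.01: 304 steps to T=3.04. Trajectory (selected grid times):
t=0.00: P=41.90 Y=5.21 Q=14.29
t=0.34: P=41.80 Y=5.99 Q=14.80
t=0.68: P=41.69 Y=6.77 Q=15.33
t=1.01: P=41.59 Y=7.54 Q=15.85
t=1.35: P=41.49 Y=8.33 Q=16.40
t=1.69: P=41.38 Y=9.12 Q=16.95
t=2.03: P=41.28 Y=9.92 Q=17.52
t=2.36: P=41.18 Y=10.69 Q=18.08
t=2.70: P=41.08 Y=11.49 Q=18.66
t=3.04: P=40.97 Y=12.30 Q=19.25
Rates at T: R1=0.3042, R2=0.7431, R3=0.3969, R4=0.8129
dx/dt at T (Σ net stoichiometry × rate): P=-0.3042, Y=+2.3689, Q=+1.7484
Largest |dx/dt| is |+2.3689| (Y) ≥ 0.05 → not steady.

Steady state at T: no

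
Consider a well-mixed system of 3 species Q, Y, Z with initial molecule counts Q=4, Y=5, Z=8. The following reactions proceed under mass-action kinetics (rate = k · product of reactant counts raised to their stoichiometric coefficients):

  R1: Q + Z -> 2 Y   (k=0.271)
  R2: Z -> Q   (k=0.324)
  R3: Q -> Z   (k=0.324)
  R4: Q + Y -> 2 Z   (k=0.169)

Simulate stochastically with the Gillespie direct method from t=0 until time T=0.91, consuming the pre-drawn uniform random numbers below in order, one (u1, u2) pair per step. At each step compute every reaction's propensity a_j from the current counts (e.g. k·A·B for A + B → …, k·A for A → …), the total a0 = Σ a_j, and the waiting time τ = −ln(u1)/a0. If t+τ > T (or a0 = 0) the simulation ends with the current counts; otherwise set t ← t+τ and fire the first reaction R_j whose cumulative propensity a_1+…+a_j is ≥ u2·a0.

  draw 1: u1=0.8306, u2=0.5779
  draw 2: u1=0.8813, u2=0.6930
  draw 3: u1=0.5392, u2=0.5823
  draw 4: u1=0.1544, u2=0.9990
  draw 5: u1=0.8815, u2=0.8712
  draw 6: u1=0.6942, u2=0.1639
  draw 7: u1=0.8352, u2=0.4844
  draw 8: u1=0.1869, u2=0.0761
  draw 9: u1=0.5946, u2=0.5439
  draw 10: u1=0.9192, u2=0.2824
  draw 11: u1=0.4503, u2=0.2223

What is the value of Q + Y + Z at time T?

Value at T = 17

Check how each reaction changes W = Q + Y + Z (weight of products minus weight of reactants):
R1: Q + Z -> 2 Y: (1·2) − (1·1 + 1·1) = 2 − 2 = 0
R2: Z -> Q: (1·1) − (1·1) = 1 − 1 = 0
R3: Q -> Z: (1·1) − (1·1) = 1 − 1 = 0
R4: Q + Y -> 2 Z: (1·2) − (1·1 + 1·1) = 2 − 2 = 0
Every reaction leaves W unchanged, so W is conserved and no simulation is needed: W(T) = W(0) = 4 + 5 + 8 = 17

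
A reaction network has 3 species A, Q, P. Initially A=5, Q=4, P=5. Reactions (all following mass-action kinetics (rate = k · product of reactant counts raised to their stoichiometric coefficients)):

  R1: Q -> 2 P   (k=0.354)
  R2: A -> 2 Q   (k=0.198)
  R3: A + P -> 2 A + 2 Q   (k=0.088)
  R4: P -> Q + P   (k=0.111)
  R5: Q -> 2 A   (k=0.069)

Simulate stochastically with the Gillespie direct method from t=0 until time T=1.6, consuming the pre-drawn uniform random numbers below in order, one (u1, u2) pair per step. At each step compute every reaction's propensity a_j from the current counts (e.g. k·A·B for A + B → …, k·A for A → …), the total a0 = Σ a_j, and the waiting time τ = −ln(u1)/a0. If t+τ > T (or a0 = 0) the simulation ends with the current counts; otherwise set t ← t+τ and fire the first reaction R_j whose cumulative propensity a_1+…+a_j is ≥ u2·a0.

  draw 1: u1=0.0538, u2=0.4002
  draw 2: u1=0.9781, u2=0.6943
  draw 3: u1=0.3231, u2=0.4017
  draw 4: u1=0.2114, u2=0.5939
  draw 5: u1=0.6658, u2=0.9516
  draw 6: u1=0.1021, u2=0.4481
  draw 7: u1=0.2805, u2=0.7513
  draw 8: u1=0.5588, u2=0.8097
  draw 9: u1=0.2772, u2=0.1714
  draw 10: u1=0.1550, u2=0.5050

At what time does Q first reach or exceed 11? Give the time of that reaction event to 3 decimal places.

t=0.000: A=5 Q=4 P=5
Draw 1: a1=1.416, a2=0.990, a3=2.200, a4=0.555, a5=0.276, a0=5.437; τ=−ln(0.0538)/5.437=0.538 → t=0.538; u2·a0=0.4002·5.437=2.176; a1=1.416 < 2.176 ≤ a1+a2=2.406 → R2 fires; A=4 Q=6 P=5
Draw 2: a1=2.124, a2=0.792, a3=1.760, a4=0.555, a5=0.414, a0=5.645; τ=−ln(0.9781)/5.645=0.004 → t=0.541; u2·a0=0.6943·5.645=3.919; a1+a2=2.916 < 3.919 ≤ a1+…+a3=4.676 → R3 fires; A=5 Q=8 P=4
Draw 3: a1=2.832, a2=0.990, a3=1.760, a4=0.444, a5=0.552, a0=6.578; τ=−ln(0.3231)/6.578=0.172 → t=0.713; u2·a0=0.4017·6.578=2.642 ≤ a1=2.832 → R1 fires; A=5 Q=7 P=6
Draw 4: a1=2.478, a2=0.990, a3=2.640, a4=0.666, a5=0.483, a0=7.257; τ=−ln(0.2114)/7.257=0.214 → t=0.927; u2·a0=0.5939·7.257=4.310; a1+a2=3.468 < 4.310 ≤ a1+…+a3=6.108 → R3 fires; A=6 Q=9 P=5
Draw 5: a1=3.186, a2=1.188, a3=2.640, a4=0.555, a5=0.621, a0=8.190; τ=−ln(0.6658)/8.190=0.050 → t=0.977; u2·a0=0.9516·8.190=7.794; a1+…+a4=7.569 < 7.794 ≤ a1+…+a5=8.190 → R5 fires; A=8 Q=8 P=5
Draw 6: a1=2.832, a2=1.584, a3=3.520, a4=0.555, a5=0.552, a0=9.043; τ=−ln(0.1021)/9.043=0.252 → t=1.229; u2·a0=0.4481·9.043=4.052; a1=2.832 < 4.052 ≤ a1+a2=4.416 → R2 fires; A=7 Q=10 P=5
Draw 7: a1=3.540, a2=1.386, a3=3.080, a4=0.555, a5=0.690, a0=9.251; τ=−ln(0.2805)/9.251=0.137 → t=1.367; u2·a0=0.7513·9.251=6.950; a1+a2=4.926 < 6.950 ≤ a1+…+a3=8.006 → R3 fires; A=8 Q=12 P=4
Draw 8: a1=4.248, a2=1.584, a3=2.816, a4=0.444, a5=0.828, a0=9.920; τ=−ln(0.5588)/9.920=0.059 → t=1.425; u2·a0=0.8097·9.920=8.032; a1+a2=5.832 < 8.032 ≤ a1+…+a3=8.648 → R3 fires; A=9 Q=14 P=3
Draw 9: a1=4.956, a2=1.782, a3=2.376, a4=0.333, a5=0.966, a0=10.413; τ=−ln(0.2772)/10.413=0.123 → t=1.549; u2·a0=0.1714·10.413=1.785 ≤ a1=4.956 → R1 fires; A=9 Q=13 P=5
Draw 10: a1=4.602, a2=1.782, a3=3.960, a4=0.555, a5=0.897, a0=11.796; τ=−ln(0.1550)/11.796=0.158 → t=1.707 > T=1.6: stop.
Q first becomes ≥ 11 when it reaches 12 at the event at t=1.367.

Threshold first reached at t = 1.367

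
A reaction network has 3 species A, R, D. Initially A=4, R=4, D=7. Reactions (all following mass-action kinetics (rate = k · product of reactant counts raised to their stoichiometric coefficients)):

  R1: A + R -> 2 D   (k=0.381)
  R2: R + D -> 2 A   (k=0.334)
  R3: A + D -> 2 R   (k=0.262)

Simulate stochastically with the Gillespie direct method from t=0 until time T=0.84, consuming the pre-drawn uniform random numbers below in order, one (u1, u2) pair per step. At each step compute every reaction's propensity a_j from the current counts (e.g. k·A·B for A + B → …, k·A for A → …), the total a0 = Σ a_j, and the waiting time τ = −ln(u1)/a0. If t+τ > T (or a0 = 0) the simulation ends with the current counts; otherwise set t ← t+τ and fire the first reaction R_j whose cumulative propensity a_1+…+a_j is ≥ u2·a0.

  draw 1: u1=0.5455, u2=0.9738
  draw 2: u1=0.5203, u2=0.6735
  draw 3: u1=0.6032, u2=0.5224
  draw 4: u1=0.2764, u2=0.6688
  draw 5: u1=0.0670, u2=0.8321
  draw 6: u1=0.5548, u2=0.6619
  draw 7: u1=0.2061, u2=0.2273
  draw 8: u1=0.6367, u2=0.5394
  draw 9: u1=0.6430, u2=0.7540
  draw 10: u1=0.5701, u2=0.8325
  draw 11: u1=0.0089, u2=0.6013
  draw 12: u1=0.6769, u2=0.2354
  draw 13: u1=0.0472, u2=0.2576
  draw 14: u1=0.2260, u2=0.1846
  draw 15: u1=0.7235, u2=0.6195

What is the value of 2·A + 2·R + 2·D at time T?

Value at T = 30

Check how each reaction changes W = 2·A + 2·R + 2·D (weight of products minus weight of reactants):
R1: A + R -> 2 D: (2·2) − (2·1 + 2·1) = 4 − 4 = 0
R2: R + D -> 2 A: (2·2) − (2·1 + 2·1) = 4 − 4 = 0
R3: A + D -> 2 R: (2·2) − (2·1 + 2·1) = 4 − 4 = 0
Every reaction leaves W unchanged, so W is conserved and no simulation is needed: W(T) = W(0) = 2·4 + 2·4 + 2·7 = 30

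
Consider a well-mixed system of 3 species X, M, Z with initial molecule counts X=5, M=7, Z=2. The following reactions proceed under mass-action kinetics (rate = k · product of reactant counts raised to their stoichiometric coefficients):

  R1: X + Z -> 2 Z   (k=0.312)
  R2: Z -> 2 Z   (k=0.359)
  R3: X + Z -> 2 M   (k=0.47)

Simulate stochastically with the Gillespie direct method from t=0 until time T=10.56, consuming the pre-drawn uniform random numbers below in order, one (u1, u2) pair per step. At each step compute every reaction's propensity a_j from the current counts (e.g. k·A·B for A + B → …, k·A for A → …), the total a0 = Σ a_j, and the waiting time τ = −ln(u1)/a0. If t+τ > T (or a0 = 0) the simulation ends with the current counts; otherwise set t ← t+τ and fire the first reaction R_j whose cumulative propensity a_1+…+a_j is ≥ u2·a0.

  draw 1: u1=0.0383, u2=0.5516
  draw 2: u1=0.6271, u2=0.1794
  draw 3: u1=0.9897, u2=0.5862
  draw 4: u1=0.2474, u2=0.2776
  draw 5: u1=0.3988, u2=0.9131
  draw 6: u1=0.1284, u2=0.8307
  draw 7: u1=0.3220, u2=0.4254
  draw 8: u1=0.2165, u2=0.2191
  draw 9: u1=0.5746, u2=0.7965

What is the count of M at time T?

M at T = 13

t=0.000: X=5 M=7 Z=2
Draw 1: a1=3.120, a2=0.718, a3=4.700, a0=8.538; τ=−ln(0.0383)/8.538=0.382 → t=0.382; u2·a0=0.5516·8.538=4.710; a1+a2=3.838 < 4.710 ≤ a1+…+a3=8.538 → R3 fires; X=4 M=9 Z=1
Draw 2: a1=1.248, a2=0.359, a3=1.880, a0=3.487; τ=−ln(0.6271)/3.487=0.134 → t=0.516; u2·a0=0.1794·3.487=0.626 ≤ a1=1.248 → R1 fires; X=3 M=9 Z=2
Draw 3: a1=1.872, a2=0.718, a3=2.820, a0=5.410; τ=−ln(0.9897)/5.410=0.002 → t=0.518; u2·a0=0.5862·5.410=3.171; a1+a2=2.590 < 3.171 ≤ a1+…+a3=5.410 → R3 fires; X=2 M=11 Z=1
Draw 4: a1=0.624, a2=0.359, a3=0.940, a0=1.923; τ=−ln(0.2474)/1.923=0.726 → t=1.244; u2·a0=0.2776·1.923=0.534 ≤ a1=0.624 → R1 fires; X=1 M=11 Z=2
Draw 5: a1=0.624, a2=0.718, a3=0.940, a0=2.282; τ=−ln(0.3988)/2.282=0.403 → t=1.647; u2·a0=0.9131·2.282=2.084; a1+a2=1.342 < 2.084 ≤ a1+…+a3=2.282 → R3 fires; X=0 M=13 Z=1
Draw 6: a1=0.000, a2=0.359, a3=0.000, a0=0.359; τ=−ln(0.1284)/0.359=5.718 → t=7.365; u2·a0=0.8307·0.359=0.298; a1=0.000 < 0.298 ≤ a1+a2=0.359 → R2 fires; X=0 M=13 Z=2
Draw 7: a1=0.000, a2=0.718, a3=0.000, a0=0.718; τ=−ln(0.3220)/0.718=1.578 → t=8.943; u2·a0=0.4254·0.718=0.305; a1=0.000 < 0.305 ≤ a1+a2=0.718 → R2 fires; X=0 M=13 Z=3
Draw 8: a1=0.000, a2=1.077, a3=0.000, a0=1.077; τ=−ln(0.2165)/1.077=1.421 → t=10.364; u2·a0=0.2191·1.077=0.236; a1=0.000 < 0.236 ≤ a1+a2=1.077 → R2 fires; X=0 M=13 Z=4
Draw 9: a1=0.000, a2=1.436, a3=0.000, a0=1.436; τ=−ln(0.5746)/1.436=0.386 → t=10.749 > T=10.56: stop.
Read off M at T=10.56: 13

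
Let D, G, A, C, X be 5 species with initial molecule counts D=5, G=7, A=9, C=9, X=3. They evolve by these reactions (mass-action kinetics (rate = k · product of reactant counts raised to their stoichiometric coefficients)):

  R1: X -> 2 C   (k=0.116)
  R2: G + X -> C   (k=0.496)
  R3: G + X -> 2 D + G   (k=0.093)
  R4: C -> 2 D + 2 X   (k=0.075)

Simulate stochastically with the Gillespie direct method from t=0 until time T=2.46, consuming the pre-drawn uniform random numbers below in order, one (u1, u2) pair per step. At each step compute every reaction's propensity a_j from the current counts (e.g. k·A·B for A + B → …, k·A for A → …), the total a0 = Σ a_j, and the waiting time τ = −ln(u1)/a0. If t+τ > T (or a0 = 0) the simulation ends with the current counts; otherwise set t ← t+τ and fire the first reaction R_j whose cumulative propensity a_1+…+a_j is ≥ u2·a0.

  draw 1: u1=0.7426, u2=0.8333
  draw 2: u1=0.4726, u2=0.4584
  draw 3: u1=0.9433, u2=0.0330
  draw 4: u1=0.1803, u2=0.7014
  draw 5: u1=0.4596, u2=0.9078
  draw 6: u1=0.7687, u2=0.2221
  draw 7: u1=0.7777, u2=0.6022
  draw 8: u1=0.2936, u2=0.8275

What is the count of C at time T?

C at T = 11

t=0.000: D=5 G=7 A=9 C=9 X=3
Draw 1: a1=0.348, a2=10.416, a3=1.953, a4=0.675, a0=13.392; τ=−ln(0.7426)/13.392=0.022 → t=0.022; u2·a0=0.8333·13.392=11.160; a1+a2=10.764 < 11.160 ≤ a1+…+a3=12.717 → R3 fires; D=7 G=7 A=9 C=9 X=2
Draw 2: a1=0.232, a2=6.944, a3=1.302, a4=0.675, a0=9.153; τ=−ln(0.4726)/9.153=0.082 → t=0.104; u2·a0=0.4584·9.153=4.196; a1=0.232 < 4.196 ≤ a1+a2=7.176 → R2 fires; D=7 G=6 A=9 C=10 X=1
Draw 3: a1=0.116, a2=2.976, a3=0.558, a4=0.750, a0=4.400; τ=−ln(0.9433)/4.400=0.013 → t=0.117; u2·a0=0.0330·4.400=0.145; a1=0.116 < 0.145 ≤ a1+a2=3.092 → R2 fires; D=7 G=5 A=9 C=11 X=0
Draw 4: a1=0.000, a2=0.000, a3=0.000, a4=0.825, a0=0.825; τ=−ln(0.1803)/0.825=2.077 → t=2.194; u2·a0=0.7014·0.825=0.579; a1+…+a3=0.000 < 0.579 ≤ a1+…+a4=0.825 → R4 fires; D=9 G=5 A=9 C=10 X=2
Draw 5: a1=0.232, a2=4.960, a3=0.930, a4=0.750, a0=6.872; τ=−ln(0.4596)/6.872=0.113 → t=2.307; u2·a0=0.9078·6.872=6.238; a1+…+a3=6.122 < 6.238 ≤ a1+…+a4=6.872 → R4 fires; D=11 G=5 A=9 C=9 X=4
Draw 6: a1=0.464, a2=9.920, a3=1.860, a4=0.675, a0=12.919; τ=−ln(0.7687)/12.919=0.020 → t=2.327; u2·a0=0.2221·12.919=2.869; a1=0.464 < 2.869 ≤ a1+a2=10.384 → R2 fires; D=11 G=4 A=9 C=10 X=3
Draw 7: a1=0.348, a2=5.952, a3=1.116, a4=0.750, a0=8.166; τ=−ln(0.7777)/8.166=0.031 → t=2.358; u2·a0=0.6022·8.166=4.918; a1=0.348 < 4.918 ≤ a1+a2=6.300 → R2 fires; D=11 G=3 A=9 C=11 X=2
Draw 8: a1=0.232, a2=2.976, a3=0.558, a4=0.825, a0=4.591; τ=−ln(0.2936)/4.591=0.267 → t=2.625 > T=2.46: stop.
Read off C at T=2.46: 11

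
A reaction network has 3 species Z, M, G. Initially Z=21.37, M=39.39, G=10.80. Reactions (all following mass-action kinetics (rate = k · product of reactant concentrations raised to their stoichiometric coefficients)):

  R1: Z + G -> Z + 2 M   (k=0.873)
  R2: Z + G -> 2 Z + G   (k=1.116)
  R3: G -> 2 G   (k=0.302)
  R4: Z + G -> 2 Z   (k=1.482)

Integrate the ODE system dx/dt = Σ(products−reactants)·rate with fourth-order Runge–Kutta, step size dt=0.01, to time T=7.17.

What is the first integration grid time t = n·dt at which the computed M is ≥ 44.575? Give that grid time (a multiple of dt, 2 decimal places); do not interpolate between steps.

Threshold first reached at t = 0.02

RK4 with dt=0.01: 717 steps to T=7.17. Trajectory (selected grid times):
t=0.00: Z=21.37 M=39.39 G=10.80
t=0.01: Z=26.53 M=42.86 G=6.14
t=0.02: Z=29.83 M=45.08 G=3.17
t=0.80: Z=33.34 M=47.44 G=0.00
t=1.59: Z=33.34 M=47.44 G=0.00
t=2.39: Z=33.34 M=47.44 G=0.00
t=3.19: Z=33.34 M=47.44 G=0.00
t=3.98: Z=33.34 M=47.44 G=0.00
t=4.78: Z=33.34 M=47.44 G=0.00
t=5.58: Z=33.34 M=47.44 G=0.00
t=6.37: Z=33.34 M=47.44 G=0.00
t=7.17: Z=33.34 M=47.44 G=0.00
M(0.01)=42.861 < 44.575 but M(0.02)=45.078 ≥ 44.575, so the first grid time is t=0.02.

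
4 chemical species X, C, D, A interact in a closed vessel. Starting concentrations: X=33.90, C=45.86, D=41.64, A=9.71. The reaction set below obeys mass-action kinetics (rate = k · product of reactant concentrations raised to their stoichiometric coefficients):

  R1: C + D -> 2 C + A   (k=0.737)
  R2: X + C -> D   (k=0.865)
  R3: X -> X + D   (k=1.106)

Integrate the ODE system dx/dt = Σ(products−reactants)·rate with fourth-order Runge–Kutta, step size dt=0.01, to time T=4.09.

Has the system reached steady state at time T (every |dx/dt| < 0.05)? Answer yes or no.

Steady state at T: yes

RK4 with dt=0.01: 409 steps to T=4.09. Trajectory (selected grid times):
t=0.00: X=33.90 C=45.86 D=41.64 A=9.71
t=0.45: X=0.00 C=88.30 D=0.00 A=86.05
t=0.91: X=0.00 C=88.30 D=0.00 A=86.05
t=1.36: X=0.00 C=88.30 D=0.00 A=86.05
t=1.82: X=0.00 C=88.30 D=0.00 A=86.05
t=2.27: X=0.00 C=88.30 D=0.00 A=86.05
t=2.73: X=0.00 C=88.30 D=0.00 A=86.05
t=3.18: X=0.00 C=88.30 D=0.00 A=86.05
t=3.64: X=0.00 C=88.30 D=0.00 A=86.05
t=4.09: X=0.00 C=88.30 D=0.00 A=86.05
Rates at T: R1=0.0000, R2=0.0000, R3=0.0000
dx/dt at T (Σ net stoichiometry × rate): X=-0.0000, C=+0.0000, D=-0.0000, A=+0.0000
Largest |dx/dt| is |+0.0000| (C) < 0.05 → steady.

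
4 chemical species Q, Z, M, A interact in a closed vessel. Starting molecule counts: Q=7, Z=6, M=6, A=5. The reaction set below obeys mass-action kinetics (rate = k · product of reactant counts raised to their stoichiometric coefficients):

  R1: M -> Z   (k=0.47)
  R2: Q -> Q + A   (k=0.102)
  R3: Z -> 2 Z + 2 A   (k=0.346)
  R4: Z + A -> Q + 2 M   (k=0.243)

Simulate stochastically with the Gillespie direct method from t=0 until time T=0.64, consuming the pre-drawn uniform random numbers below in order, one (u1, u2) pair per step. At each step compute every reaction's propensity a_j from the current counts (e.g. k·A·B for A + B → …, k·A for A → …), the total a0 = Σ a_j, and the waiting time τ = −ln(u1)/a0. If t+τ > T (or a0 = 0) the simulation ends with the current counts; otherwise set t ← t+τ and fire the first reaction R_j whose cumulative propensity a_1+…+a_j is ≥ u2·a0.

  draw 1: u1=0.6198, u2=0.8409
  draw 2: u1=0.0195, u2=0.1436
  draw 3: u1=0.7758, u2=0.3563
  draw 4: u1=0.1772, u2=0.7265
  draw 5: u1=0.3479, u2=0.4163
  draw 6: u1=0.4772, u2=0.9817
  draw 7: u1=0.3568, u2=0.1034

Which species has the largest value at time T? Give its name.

Dominant species at T: M

t=0.000: Q=7 Z=6 M=6 A=5
Draw 1: a1=2.820, a2=0.714, a3=2.076, a4=7.290, a0=12.900; τ=−ln(0.6198)/12.900=0.037 → t=0.037; u2·a0=0.8409·12.900=10.848; a1+…+a3=5.610 < 10.848 ≤ a1+…+a4=12.900 → R4 fires; Q=8 Z=5 M=8 A=4
Draw 2: a1=3.760, a2=0.816, a3=1.730, a4=4.860, a0=11.166; τ=−ln(0.0195)/11.166=0.353 → t=0.390; u2·a0=0.1436·11.166=1.603 ≤ a1=3.760 → R1 fires; Q=8 Z=6 M=7 A=4
Draw 3: a1=3.290, a2=0.816, a3=2.076, a4=5.832, a0=12.014; τ=−ln(0.7758)/12.014=0.021 → t=0.411; u2·a0=0.3563·12.014=4.281; a1+a2=4.106 < 4.281 ≤ a1+…+a3=6.182 → R3 fires; Q=8 Z=7 M=7 A=6
Draw 4: a1=3.290, a2=0.816, a3=2.422, a4=10.206, a0=16.734; τ=−ln(0.1772)/16.734=0.103 → t=0.514; u2·a0=0.7265·16.734=12.157; a1+…+a3=6.528 < 12.157 ≤ a1+…+a4=16.734 → R4 fires; Q=9 Z=6 M=9 A=5
Draw 5: a1=4.230, a2=0.918, a3=2.076, a4=7.290, a0=14.514; τ=−ln(0.3479)/14.514=0.073 → t=0.587; u2·a0=0.4163·14.514=6.042; a1+a2=5.148 < 6.042 ≤ a1+…+a3=7.224 → R3 fires; Q=9 Z=7 M=9 A=7
Draw 6: a1=4.230, a2=0.918, a3=2.422, a4=11.907, a0=19.477; τ=−ln(0.4772)/19.477=0.038 → t=0.625; u2·a0=0.9817·19.477=19.121; a1+…+a3=7.570 < 19.121 ≤ a1+…+a4=19.477 → R4 fires; Q=10 Z=6 M=11 A=6
Draw 7: a1=5.170, a2=1.020, a3=2.076, a4=8.748, a0=17.014; τ=−ln(0.3568)/17.014=0.061 → t=0.686 > T=0.64: stop.
At T=0.64: Q=10 Z=6 M=11 A=6; the largest is M.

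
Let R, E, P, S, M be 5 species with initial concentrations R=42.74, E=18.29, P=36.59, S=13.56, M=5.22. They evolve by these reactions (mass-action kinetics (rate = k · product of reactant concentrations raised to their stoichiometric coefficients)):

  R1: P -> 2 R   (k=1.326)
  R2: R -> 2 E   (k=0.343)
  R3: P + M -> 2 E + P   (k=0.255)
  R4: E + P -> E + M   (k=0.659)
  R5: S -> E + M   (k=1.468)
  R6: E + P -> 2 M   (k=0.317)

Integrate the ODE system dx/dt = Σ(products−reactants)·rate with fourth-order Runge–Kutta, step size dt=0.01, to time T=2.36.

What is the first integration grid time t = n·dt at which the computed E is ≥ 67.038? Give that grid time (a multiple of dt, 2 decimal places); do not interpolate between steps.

RK4 with dt=0.01: 236 steps to T=2.36. Trajectory (selected grid times):
t=0.00: R=42.74 E=18.29 P=36.59 S=13.56 M=5.22
t=0.26: R=43.03 E=38.17 P=0.01 S=9.26 M=45.74
t=0.52: R=39.36 E=48.45 P=0.00 S=6.32 M=48.69
t=0.79: R=35.88 E=57.49 P=0.00 S=4.25 M=50.76
t=1.05: R=32.82 E=64.96 P=0.00 S=2.90 M=52.11
t=1.12: R=32.04 E=66.80 P=0.00 S=2.62 M=52.39
t=1.13: R=31.93 E=67.06 P=0.00 S=2.58 M=52.43
t=1.31: R=30.02 E=71.48 P=0.00 S=1.98 M=53.03
t=1.57: R=27.46 E=77.23 P=0.00 S=1.35 M=53.66
t=1.84: R=25.03 E=82.53 P=0.00 S=0.91 M=54.10
t=2.10: R=22.89 E=87.09 P=0.00 S=0.62 M=54.39
t=2.36: R=20.94 E=91.19 P=0.00 S=0.42 M=54.58
E(1.12)=66.798 < 67.038 but E(1.13)=67.056 ≥ 67.038, so the first grid time is t=1.13.

Threshold first reached at t = 1.13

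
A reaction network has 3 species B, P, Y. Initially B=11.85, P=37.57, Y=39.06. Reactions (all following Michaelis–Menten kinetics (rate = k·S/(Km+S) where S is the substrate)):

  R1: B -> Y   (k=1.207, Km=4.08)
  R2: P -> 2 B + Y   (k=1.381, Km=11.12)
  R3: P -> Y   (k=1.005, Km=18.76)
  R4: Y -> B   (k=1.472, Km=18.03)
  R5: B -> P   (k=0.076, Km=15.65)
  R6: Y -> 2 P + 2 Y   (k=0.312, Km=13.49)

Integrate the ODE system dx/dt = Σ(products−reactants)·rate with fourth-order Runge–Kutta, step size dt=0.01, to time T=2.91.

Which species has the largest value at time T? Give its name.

RK4 with dt=0.01: 291 steps to T=2.91. Trajectory (selected grid times):
t=0.00: B=11.85 P=37.57 Y=39.06
t=0.32: B=12.55 P=37.17 Y=39.66
t=0.65: B=13.28 P=36.77 Y=40.27
t=0.97: B=13.97 P=36.38 Y=40.87
t=1.29: B=14.66 P=35.99 Y=41.47
t=1.62: B=15.37 P=35.59 Y=42.08
t=1.94: B=16.06 P=35.21 Y=42.68
t=2.26: B=16.74 P=34.83 Y=43.28
t=2.59: B=17.44 P=34.44 Y=43.90
t=2.91: B=18.11 P=34.07 Y=44.49
At T=2.91: B=18.11 P=34.07 Y=44.49; the largest is Y.

Dominant species at T: Y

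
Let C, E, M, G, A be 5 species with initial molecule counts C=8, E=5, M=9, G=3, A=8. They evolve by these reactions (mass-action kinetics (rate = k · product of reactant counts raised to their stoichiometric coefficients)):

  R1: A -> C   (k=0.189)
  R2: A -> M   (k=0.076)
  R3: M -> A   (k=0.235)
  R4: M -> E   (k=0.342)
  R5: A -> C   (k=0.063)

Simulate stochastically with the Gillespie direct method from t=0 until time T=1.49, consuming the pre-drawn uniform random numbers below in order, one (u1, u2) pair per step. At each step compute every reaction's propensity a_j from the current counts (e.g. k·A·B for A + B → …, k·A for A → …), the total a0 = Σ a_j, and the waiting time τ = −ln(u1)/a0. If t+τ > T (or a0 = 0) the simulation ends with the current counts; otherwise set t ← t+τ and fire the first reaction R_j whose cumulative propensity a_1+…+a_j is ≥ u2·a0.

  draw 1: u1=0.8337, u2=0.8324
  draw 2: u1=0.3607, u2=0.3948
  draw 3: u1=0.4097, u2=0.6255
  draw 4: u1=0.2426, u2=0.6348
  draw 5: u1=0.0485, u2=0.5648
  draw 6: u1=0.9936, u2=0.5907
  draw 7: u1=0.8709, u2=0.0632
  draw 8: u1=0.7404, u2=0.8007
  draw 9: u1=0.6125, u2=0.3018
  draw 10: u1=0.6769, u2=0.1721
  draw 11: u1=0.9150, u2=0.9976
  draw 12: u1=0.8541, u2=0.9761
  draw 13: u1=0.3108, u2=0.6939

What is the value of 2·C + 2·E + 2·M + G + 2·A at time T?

Check how each reaction changes W = 2·C + 2·E + 2·M + G + 2·A (weight of products minus weight of reactants):
R1: A -> C: (2·1) − (2·1) = 2 − 2 = 0
R2: A -> M: (2·1) − (2·1) = 2 − 2 = 0
R3: M -> A: (2·1) − (2·1) = 2 − 2 = 0
R4: M -> E: (2·1) − (2·1) = 2 − 2 = 0
R5: A -> C: (2·1) − (2·1) = 2 − 2 = 0
Every reaction leaves W unchanged, so W is conserved and no simulation is needed: W(T) = W(0) = 2·8 + 2·5 + 2·9 + 3 + 2·8 = 63

Value at T = 63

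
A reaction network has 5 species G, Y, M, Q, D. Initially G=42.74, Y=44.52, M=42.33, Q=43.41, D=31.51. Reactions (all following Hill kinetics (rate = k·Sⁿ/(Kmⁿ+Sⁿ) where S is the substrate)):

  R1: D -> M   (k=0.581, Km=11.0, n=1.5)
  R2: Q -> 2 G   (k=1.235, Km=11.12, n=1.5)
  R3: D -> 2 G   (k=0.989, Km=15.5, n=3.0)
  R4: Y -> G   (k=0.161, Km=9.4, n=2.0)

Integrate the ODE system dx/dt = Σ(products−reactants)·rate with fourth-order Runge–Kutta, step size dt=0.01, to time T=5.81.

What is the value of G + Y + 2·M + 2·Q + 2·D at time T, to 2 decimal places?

Value at T = 321.76

Check how each reaction changes W = G + Y + 2·M + 2·Q + 2·D (weight of products minus weight of reactants):
R1: D -> M: (2·1) − (2·1) = 2 − 2 = 0
R2: Q -> 2 G: (1·2) − (2·1) = 2 − 2 = 0
R3: D -> 2 G: (1·2) − (2·1) = 2 − 2 = 0
R4: Y -> G: (1·1) − (1·1) = 1 − 1 = 0
Every reaction leaves W unchanged, so W is conserved and no simulation is needed: W(T) = W(0) = 42.74 + 44.52 + 2·42.33 + 2·43.41 + 2·31.51 = 321.76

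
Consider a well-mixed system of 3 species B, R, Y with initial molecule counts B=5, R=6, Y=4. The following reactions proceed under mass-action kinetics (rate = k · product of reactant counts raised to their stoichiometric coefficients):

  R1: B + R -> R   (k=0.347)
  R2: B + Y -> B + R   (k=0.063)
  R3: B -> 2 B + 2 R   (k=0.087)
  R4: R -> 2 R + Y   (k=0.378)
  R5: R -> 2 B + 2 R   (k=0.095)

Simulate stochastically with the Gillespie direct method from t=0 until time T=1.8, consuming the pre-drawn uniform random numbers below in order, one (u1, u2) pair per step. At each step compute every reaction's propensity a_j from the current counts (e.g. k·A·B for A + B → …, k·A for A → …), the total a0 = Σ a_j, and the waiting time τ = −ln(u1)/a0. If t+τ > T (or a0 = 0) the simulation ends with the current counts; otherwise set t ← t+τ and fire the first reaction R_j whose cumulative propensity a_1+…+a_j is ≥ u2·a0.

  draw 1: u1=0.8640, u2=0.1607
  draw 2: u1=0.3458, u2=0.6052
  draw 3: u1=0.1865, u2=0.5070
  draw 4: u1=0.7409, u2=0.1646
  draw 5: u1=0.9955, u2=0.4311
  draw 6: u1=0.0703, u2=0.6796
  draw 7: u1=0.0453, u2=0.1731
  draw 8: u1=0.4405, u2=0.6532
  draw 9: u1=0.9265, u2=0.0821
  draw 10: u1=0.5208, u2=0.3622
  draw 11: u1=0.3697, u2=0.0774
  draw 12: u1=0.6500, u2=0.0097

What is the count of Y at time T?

t=0.000: B=5 R=6 Y=4
Draw 1: a1=10.410, a2=1.260, a3=0.435, a4=2.268, a5=0.570, a0=14.943; τ=−ln(0.8640)/14.943=0.010 → t=0.010; u2·a0=0.1607·14.943=2.401 ≤ a1=10.410 → R1 fires; B=4 R=6 Y=4
Draw 2: a1=8.328, a2=1.008, a3=0.348, a4=2.268, a5=0.570, a0=12.522; τ=−ln(0.3458)/12.522=0.085 → t=0.095; u2·a0=0.6052·12.522=7.578 ≤ a1=8.328 → R1 fires; B=3 R=6 Y=4
Draw 3: a1=6.246, a2=0.756, a3=0.261, a4=2.268, a5=0.570, a0=10.101; τ=−ln(0.1865)/10.101=0.166 → t=0.261; u2·a0=0.5070·10.101=5.121 ≤ a1=6.246 → R1 fires; B=2 R=6 Y=4
Draw 4: a1=4.164, a2=0.504, a3=0.174, a4=2.268, a5=0.570, a0=7.680; τ=−ln(0.7409)/7.680=0.039 → t=0.300; u2·a0=0.1646·7.680=1.264 ≤ a1=4.164 → R1 fires; B=1 R=6 Y=4
Draw 5: a1=2.082, a2=0.252, a3=0.087, a4=2.268, a5=0.570, a0=5.259; τ=−ln(0.9955)/5.259=0.001 → t=0.301; u2·a0=0.4311·5.259=2.267; a1=2.082 < 2.267 ≤ a1+a2=2.334 → R2 fires; B=1 R=7 Y=3
Draw 6: a1=2.429, a2=0.189, a3=0.087, a4=2.646, a5=0.665, a0=6.016; τ=−ln(0.0703)/6.016=0.441 → t=0.742; u2·a0=0.6796·6.016=4.088; a1+…+a3=2.705 < 4.088 ≤ a1+…+a4=5.351 → R4 fires; B=1 R=8 Y=4
Draw 7: a1=2.776, a2=0.252, a3=0.087, a4=3.024, a5=0.760, a0=6.899; τ=−ln(0.0453)/6.899=0.449 → t=1.191; u2·a0=0.1731·6.899=1.194 ≤ a1=2.776 → R1 fires; B=0 R=8 Y=4
Draw 8: a1=0.000, a2=0.000, a3=0.000, a4=3.024, a5=0.760, a0=3.784; τ=−ln(0.4405)/3.784=0.217 → t=1.407; u2·a0=0.6532·3.784=2.472; a1+…+a3=0.000 < 2.472 ≤ a1+…+a4=3.024 → R4 fires; B=0 R=9 Y=5
Draw 9: a1=0.000, a2=0.000, a3=0.000, a4=3.402, a5=0.855, a0=4.257; τ=−ln(0.9265)/4.257=0.018 → t=1.425; u2·a0=0.0821·4.257=0.349; a1+…+a3=0.000 < 0.349 ≤ a1+…+a4=3.402 → R4 fires; B=0 R=10 Y=6
Draw 10: a1=0.000, a2=0.000, a3=0.000, a4=3.780, a5=0.950, a0=4.730; τ=−ln(0.5208)/4.730=0.138 → t=1.563; u2·a0=0.3622·4.730=1.713; a1+…+a3=0.000 < 1.713 ≤ a1+…+a4=3.780 → R4 fires; B=0 R=11 Y=7
Draw 11: a1=0.000, a2=0.000, a3=0.000, a4=4.158, a5=1.045, a0=5.203; τ=−ln(0.3697)/5.203=0.191 → t=1.754; u2·a0=0.0774·5.203=0.403; a1+…+a3=0.000 < 0.403 ≤ a1+…+a4=4.158 → R4 fires; B=0 R=12 Y=8
Draw 12: a1=0.000, a2=0.000, a3=0.000, a4=4.536, a5=1.140, a0=5.676; τ=−ln(0.6500)/5.676=0.076 → t=1.830 > T=1.8: stop.
Read off Y at T=1.8: 8

Y at T = 8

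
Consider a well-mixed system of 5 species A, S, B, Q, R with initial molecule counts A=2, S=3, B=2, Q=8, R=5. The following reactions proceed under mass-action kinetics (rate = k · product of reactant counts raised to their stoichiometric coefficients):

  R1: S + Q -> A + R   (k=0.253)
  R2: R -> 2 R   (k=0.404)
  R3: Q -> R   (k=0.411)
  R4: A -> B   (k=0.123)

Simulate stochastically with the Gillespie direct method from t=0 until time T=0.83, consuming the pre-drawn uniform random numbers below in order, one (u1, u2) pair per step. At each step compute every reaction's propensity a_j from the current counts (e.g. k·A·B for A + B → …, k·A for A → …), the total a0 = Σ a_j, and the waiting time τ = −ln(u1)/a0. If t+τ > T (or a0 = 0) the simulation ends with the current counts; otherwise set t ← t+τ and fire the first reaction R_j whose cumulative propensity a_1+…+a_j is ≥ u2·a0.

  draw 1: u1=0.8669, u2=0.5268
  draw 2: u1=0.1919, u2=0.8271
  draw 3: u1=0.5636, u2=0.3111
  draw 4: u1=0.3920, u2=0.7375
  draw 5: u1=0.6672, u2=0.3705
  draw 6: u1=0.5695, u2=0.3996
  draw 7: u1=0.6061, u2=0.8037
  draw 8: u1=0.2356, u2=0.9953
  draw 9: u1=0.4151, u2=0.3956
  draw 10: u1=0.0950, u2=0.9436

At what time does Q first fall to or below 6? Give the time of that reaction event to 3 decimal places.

Threshold first reached at t = 0.200

t=0.000: A=2 S=3 B=2 Q=8 R=5
Draw 1: a1=6.072, a2=2.020, a3=3.288, a4=0.246, a0=11.626; τ=−ln(0.8669)/11.626=0.012 → t=0.012; u2·a0=0.5268·11.626=6.125; a1=6.072 < 6.125 ≤ a1+a2=8.092 → R2 fires; A=2 S=3 B=2 Q=8 R=6
Draw 2: a1=6.072, a2=2.424, a3=3.288, a4=0.246, a0=12.030; τ=−ln(0.1919)/12.030=0.137 → t=0.150; u2·a0=0.8271·12.030=9.950; a1+a2=8.496 < 9.950 ≤ a1+…+a3=11.784 → R3 fires; A=2 S=3 B=2 Q=7 R=7
Draw 3: a1=5.313, a2=2.828, a3=2.877, a4=0.246, a0=11.264; τ=−ln(0.5636)/11.264=0.051 → t=0.200; u2·a0=0.3111·11.264=3.504 ≤ a1=5.313 → R1 fires; A=3 S=2 B=2 Q=6 R=8
Draw 4: a1=3.036, a2=3.232, a3=2.466, a4=0.369, a0=9.103; τ=−ln(0.3920)/9.103=0.103 → t=0.303; u2·a0=0.7375·9.103=6.713; a1+a2=6.268 < 6.713 ≤ a1+…+a3=8.734 → R3 fires; A=3 S=2 B=2 Q=5 R=9
Draw 5: a1=2.530, a2=3.636, a3=2.055, a4=0.369, a0=8.590; τ=−ln(0.6672)/8.590=0.047 → t=0.350; u2·a0=0.3705·8.590=3.183; a1=2.530 < 3.183 ≤ a1+a2=6.166 → R2 fires; A=3 S=2 B=2 Q=5 R=10
Draw 6: a1=2.530, a2=4.040, a3=2.055, a4=0.369, a0=8.994; τ=−ln(0.5695)/8.994=0.063 → t=0.413; u2·a0=0.3996·8.994=3.594; a1=2.530 < 3.594 ≤ a1+a2=6.570 → R2 fires; A=3 S=2 B=2 Q=5 R=11
Draw 7: a1=2.530, a2=4.444, a3=2.055, a4=0.369, a0=9.398; τ=−ln(0.6061)/9.398=0.053 → t=0.466; u2·a0=0.8037·9.398=7.553; a1+a2=6.974 < 7.553 ≤ a1+…+a3=9.029 → R3 fires; A=3 S=2 B=2 Q=4 R=12
Draw 8: a1=2.024, a2=4.848, a3=1.644, a4=0.369, a0=8.885; τ=−ln(0.2356)/8.885=0.163 → t=0.629; u2·a0=0.9953·8.885=8.843; a1+…+a3=8.516 < 8.843 ≤ a1+…+a4=8.885 → R4 fires; A=2 S=2 B=3 Q=4 R=12
Draw 9: a1=2.024, a2=4.848, a3=1.644, a4=0.246, a0=8.762; τ=−ln(0.4151)/8.762=0.100 → t=0.729; u2·a0=0.3956·8.762=3.466; a1=2.024 < 3.466 ≤ a1+a2=6.872 → R2 fires; A=2 S=2 B=3 Q=4 R=13
Draw 10: a1=2.024, a2=5.252, a3=1.644, a4=0.246, a0=9.166; τ=−ln(0.0950)/9.166=0.257 → t=0.986 > T=0.83: stop.
Q first becomes ≤ 6 when it reaches 6 at the event at t=0.200.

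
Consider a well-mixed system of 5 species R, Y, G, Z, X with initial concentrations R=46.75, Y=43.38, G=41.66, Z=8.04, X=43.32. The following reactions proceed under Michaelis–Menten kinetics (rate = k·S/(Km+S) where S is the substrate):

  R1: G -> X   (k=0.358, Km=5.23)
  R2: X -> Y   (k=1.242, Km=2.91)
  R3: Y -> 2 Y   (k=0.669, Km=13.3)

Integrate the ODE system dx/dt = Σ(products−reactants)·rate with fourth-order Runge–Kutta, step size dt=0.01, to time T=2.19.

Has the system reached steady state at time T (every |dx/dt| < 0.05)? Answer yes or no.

RK4 with dt=0.01: 219 steps to T=2.19. Trajectory (selected grid times):
t=0.00: R=46.75 Y=43.38 G=41.66 Z=8.04 X=43.32
t=0.24: R=46.75 Y=43.78 G=41.58 Z=8.04 X=43.12
t=0.49: R=46.75 Y=44.20 G=41.50 Z=8.04 X=42.91
t=0.73: R=46.75 Y=44.60 G=41.43 Z=8.04 X=42.70
t=0.97: R=46.75 Y=45.01 G=41.35 Z=8.04 X=42.50
t=1.22: R=46.75 Y=45.43 G=41.27 Z=8.04 X=42.29
t=1.46: R=46.75 Y=45.83 G=41.20 Z=8.04 X=42.09
t=1.70: R=46.75 Y=46.23 G=41.12 Z=8.04 X=41.88
t=1.95: R=46.75 Y=46.65 G=41.04 Z=8.04 X=41.67
t=2.19: R=46.75 Y=47.06 G=40.96 Z=8.04 X=41.47
Rates at T: R1=0.3175, R2=1.1606, R3=0.5216
dx/dt at T (Σ net stoichiometry × rate): R=+0.0000, Y=+1.6821, G=-0.3175, Z=+0.0000, X=-0.8431
Largest |dx/dt| is |+1.6821| (Y) ≥ 0.05 → not steady.

Steady state at T: no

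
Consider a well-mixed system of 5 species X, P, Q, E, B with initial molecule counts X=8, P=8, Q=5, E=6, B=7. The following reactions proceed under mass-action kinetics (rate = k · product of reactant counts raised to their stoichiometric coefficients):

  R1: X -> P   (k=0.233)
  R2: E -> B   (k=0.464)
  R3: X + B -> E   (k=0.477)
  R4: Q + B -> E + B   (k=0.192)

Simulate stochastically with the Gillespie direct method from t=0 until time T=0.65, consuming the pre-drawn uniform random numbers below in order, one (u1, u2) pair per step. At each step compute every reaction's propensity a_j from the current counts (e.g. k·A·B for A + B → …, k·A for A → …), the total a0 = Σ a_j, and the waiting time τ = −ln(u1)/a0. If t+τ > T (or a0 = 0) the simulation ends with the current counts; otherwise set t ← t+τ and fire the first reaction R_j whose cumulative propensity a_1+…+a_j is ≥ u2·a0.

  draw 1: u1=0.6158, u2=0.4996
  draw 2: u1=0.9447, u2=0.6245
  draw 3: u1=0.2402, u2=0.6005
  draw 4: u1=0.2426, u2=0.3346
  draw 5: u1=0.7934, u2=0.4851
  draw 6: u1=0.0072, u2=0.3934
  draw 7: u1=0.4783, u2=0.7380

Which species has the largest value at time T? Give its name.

t=0.000: X=8 P=8 Q=5 E=6 B=7
Draw 1: a1=1.864, a2=2.784, a3=26.712, a4=6.720, a0=38.080; τ=−ln(0.6158)/38.080=0.013 → t=0.013; u2·a0=0.4996·38.080=19.025; a1+a2=4.648 < 19.025 ≤ a1+…+a3=31.360 → R3 fires; X=7 P=8 Q=5 E=7 B=6
Draw 2: a1=1.631, a2=3.248, a3=20.034, a4=5.760, a0=30.673; τ=−ln(0.9447)/30.673=0.002 → t=0.015; u2·a0=0.6245·30.673=19.155; a1+a2=4.879 < 19.155 ≤ a1+…+a3=24.913 → R3 fires; X=6 P=8 Q=5 E=8 B=5
Draw 3: a1=1.398, a2=3.712, a3=14.310, a4=4.800, a0=24.220; τ=−ln(0.2402)/24.220=0.059 → t=0.073; u2·a0=0.6005·24.220=14.544; a1+a2=5.110 < 14.544 ≤ a1+…+a3=19.420 → R3 fires; X=5 P=8 Q=5 E=9 B=4
Draw 4: a1=1.165, a2=4.176, a3=9.540, a4=3.840, a0=18.721; τ=−ln(0.2426)/18.721=0.076 → t=0.149; u2·a0=0.3346·18.721=6.264; a1+a2=5.341 < 6.264 ≤ a1+…+a3=14.881 → R3 fires; X=4 P=8 Q=5 E=10 B=3
Draw 5: a1=0.932, a2=4.640, a3=5.724, a4=2.880, a0=14.176; τ=−ln(0.7934)/14.176=0.016 → t=0.165; u2·a0=0.4851·14.176=6.877; a1+a2=5.572 < 6.877 ≤ a1+…+a3=11.296 → R3 fires; X=3 P=8 Q=5 E=11 B=2
Draw 6: a1=0.699, a2=5.104, a3=2.862, a4=1.920, a0=10.585; τ=−ln(0.0072)/10.585=0.466 → t=0.632; u2·a0=0.3934·10.585=4.164; a1=0.699 < 4.164 ≤ a1+a2=5.803 → R2 fires; X=3 P=8 Q=5 E=10 B=3
Draw 7: a1=0.699, a2=4.640, a3=4.293, a4=2.880, a0=12.512; τ=−ln(0.4783)/12.512=0.059 → t=0.691 > T=0.65: stop.
At T=0.65: X=3 P=8 Q=5 E=10 B=3; the largest is E.

Dominant species at T: E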